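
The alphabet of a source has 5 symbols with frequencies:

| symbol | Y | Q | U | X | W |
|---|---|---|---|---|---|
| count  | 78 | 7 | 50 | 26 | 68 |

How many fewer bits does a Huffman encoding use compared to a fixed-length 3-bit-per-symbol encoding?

196

Fixed-length: 3 bits × 229 symbols = 687 bits.
Huffman merges:
combine Q(7), X(26) → 33
combine 33, U(50) → 83
combine W(68), Y(78) → 146
combine 83, 146 → 229
Huffman total = 33 + 83 + 146 + 229 = 491 bits.
Saving = 687 − 491 = 196 bits.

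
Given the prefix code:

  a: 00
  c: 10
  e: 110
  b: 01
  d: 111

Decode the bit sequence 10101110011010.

Read left to right; each codeword is recognised as soon as it completes (prefix code):
  10→c | 10→c | 111→d | 00→a | 110→e | 10→c
Decoded message: ccdaec

ccdaec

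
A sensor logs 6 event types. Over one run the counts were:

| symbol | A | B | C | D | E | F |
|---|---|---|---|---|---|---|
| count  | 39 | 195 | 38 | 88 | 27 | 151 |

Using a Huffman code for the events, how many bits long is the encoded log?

1242

Merge the two smallest weights repeatedly:
E(27) + C(38) → 65
A(39) + 65 → 104
D(88) + 104 → 192
F(151) + 192 → 343
B(195) + 343 → 538
The encoded length is the sum of every internal node's weight: 65 + 104 + 192 + 343 + 538 = 1242 bits.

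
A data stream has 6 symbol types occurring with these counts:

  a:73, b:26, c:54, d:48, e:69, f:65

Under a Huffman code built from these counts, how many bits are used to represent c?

3

Repeatedly merge the two smallest:
combine b(26), d(48) → 74
combine c(54), f(65) → 119
combine e(69), a(73) → 142
combine 74, 119 → 193
combine 142, 193 → 335
c's leaf is at depth 3, giving a 3-bit codeword.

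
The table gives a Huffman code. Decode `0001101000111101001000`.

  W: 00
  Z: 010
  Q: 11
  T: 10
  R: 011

WRZWQQZZW

Read left to right; each codeword is recognised as soon as it completes (prefix code):
  00→W | 011→R | 010→Z | 00→W | 11→Q | 11→Q | 010→Z | 010→Z | 00→W
Decoded message: WRZWQQZZW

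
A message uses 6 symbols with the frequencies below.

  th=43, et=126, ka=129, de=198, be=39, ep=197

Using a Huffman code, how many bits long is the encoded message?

Merge the two smallest weights repeatedly:
combine be(39), th(43) → 82
combine 82, et(126) → 208
combine ka(129), ep(197) → 326
combine de(198), 208 → 406
combine 326, 406 → 732
Total encoded bits = sum of merged weights = 82 + 208 + 326 + 406 + 732 = 1754.

1754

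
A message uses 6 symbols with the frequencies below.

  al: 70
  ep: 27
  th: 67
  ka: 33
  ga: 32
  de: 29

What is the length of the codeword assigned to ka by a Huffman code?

Build the tree from the bottom:
combine ep(27), de(29) → 56
combine ga(32), ka(33) → 65
combine 56, 65 → 121
combine th(67), al(70) → 137
combine 121, 137 → 258
ka sits 3 levels below the root, so its codeword is 3 bits.

3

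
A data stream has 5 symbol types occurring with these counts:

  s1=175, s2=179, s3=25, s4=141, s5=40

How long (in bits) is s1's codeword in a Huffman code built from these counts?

2

Repeatedly merge the two smallest:
merge s3(25) and s5(40): 65
merge 65 and s4(141): 206
merge s1(175) and s2(179): 354
merge 206 and 354: 560
s1's leaf is at depth 2, giving a 2-bit codeword.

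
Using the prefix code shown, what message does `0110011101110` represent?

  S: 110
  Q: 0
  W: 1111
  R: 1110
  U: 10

Read left to right; each codeword is recognised as soon as it completes (prefix code):
  0→Q | 110→S | 0→Q | 1110→R | 1110→R
Decoded message: QSQRR

QSQRR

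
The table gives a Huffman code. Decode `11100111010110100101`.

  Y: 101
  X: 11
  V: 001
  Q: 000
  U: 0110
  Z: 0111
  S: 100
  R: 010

XSXYUSY

Read left to right; each codeword is recognised as soon as it completes (prefix code):
  11→X | 100→S | 11→X | 101→Y | 0110→U | 100→S | 101→Y
Decoded message: XSXYUSY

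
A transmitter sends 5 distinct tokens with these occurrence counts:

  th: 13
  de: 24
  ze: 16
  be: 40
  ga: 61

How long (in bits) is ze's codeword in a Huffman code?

Repeatedly merge the two smallest:
merge th(13) and ze(16): 29
merge de(24) and 29: 53
merge be(40) and 53: 93
merge ga(61) and 93: 154
ze's leaf is at depth 4, giving a 4-bit codeword.

4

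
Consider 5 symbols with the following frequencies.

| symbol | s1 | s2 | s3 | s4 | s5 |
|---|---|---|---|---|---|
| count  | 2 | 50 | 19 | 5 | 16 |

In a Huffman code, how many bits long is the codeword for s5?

3

Repeatedly merge the two smallest:
s1(2) + s4(5) → 7
7 + s5(16) → 23
s3(19) + 23 → 42
42 + s2(50) → 92
The subtree containing s5 is merged 3 times, so code length = 3.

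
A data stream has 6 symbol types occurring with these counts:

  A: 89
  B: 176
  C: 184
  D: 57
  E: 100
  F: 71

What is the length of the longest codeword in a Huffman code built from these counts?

3

Merge the two lowest-weight nodes at each step:
D(57) + F(71) → 128
A(89) + E(100) → 189
128 + B(176) → 304
C(184) + 189 → 373
304 + 373 → 677
Maximum depth reached is 3.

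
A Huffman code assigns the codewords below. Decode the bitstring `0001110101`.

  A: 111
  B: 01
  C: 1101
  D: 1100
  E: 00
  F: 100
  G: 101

EBCB

Read left to right; each codeword is recognised as soon as it completes (prefix code):
  00→E | 01→B | 1101→C | 01→B
Decoded message: EBCB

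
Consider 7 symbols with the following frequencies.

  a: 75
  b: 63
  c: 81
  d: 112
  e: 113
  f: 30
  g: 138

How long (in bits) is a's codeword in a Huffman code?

3

Huffman merges, smallest pair first:
combine f(30), b(63) → 93
combine a(75), c(81) → 156
combine 93, d(112) → 205
combine e(113), g(138) → 251
combine 156, 205 → 361
combine 251, 361 → 612
a sits 3 levels below the root, so its codeword is 3 bits.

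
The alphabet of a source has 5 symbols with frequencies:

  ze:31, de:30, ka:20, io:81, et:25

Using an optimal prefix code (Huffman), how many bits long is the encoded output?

Greedily combine the two least-frequent nodes:
combine ka(20), et(25) → 45
combine de(30), ze(31) → 61
combine 45, 61 → 106
combine io(81), 106 → 187
Each symbol's bit-cost is frequency × depth; summing gives 399 bits (equivalently 45 + 61 + 106 + 187).

399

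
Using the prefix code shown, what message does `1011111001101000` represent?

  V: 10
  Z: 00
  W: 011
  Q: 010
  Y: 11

Read left to right; each codeword is recognised as soon as it completes (prefix code):
  10→V | 11→Y | 11→Y | 10→V | 011→W | 010→Q | 00→Z
Decoded message: VYYVWQZ

VYYVWQZ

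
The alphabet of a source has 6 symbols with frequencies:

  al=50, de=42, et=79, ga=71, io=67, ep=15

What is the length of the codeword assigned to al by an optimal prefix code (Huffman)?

Repeatedly merge the two smallest:
ep(15) + de(42) → 57
al(50) + 57 → 107
io(67) + ga(71) → 138
et(79) + 107 → 186
138 + 186 → 324
al's leaf is at depth 3, giving a 3-bit codeword.

3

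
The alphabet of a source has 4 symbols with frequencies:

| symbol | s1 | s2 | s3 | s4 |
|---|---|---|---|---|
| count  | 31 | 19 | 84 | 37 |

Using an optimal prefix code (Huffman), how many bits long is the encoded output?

Greedily combine the two least-frequent nodes:
s2(19) + s1(31) → 50
s4(37) + 50 → 87
s3(84) + 87 → 171
The encoded length is the sum of every internal node's weight: 50 + 87 + 171 = 308 bits.

308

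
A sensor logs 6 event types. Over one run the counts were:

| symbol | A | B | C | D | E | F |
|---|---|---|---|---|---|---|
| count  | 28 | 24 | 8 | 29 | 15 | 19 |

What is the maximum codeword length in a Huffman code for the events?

4

Merge the two lowest-weight nodes at each step:
merge C(8) and E(15): 23
merge F(19) and 23: 42
merge B(24) and A(28): 52
merge D(29) and 42: 71
merge 52 and 71: 123
The first pair merged (C, E) ends up deepest, at depth 4.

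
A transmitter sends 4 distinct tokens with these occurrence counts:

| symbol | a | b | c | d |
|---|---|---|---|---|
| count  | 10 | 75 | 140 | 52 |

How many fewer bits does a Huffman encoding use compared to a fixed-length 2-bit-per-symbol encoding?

78

Fixed-length: 2 bits × 277 symbols = 554 bits.
Huffman merges:
combine a(10), d(52) → 62
combine 62, b(75) → 137
combine 137, c(140) → 277
Huffman total = 62 + 137 + 277 = 476 bits.
Saving = 554 − 476 = 78 bits.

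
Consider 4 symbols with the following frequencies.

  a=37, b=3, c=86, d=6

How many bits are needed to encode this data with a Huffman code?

Greedily combine the two least-frequent nodes:
merge b(3) and d(6): 9
merge 9 and a(37): 46
merge 46 and c(86): 132
Each symbol's bit-cost is frequency × depth; summing gives 187 bits (equivalently 9 + 46 + 132).

187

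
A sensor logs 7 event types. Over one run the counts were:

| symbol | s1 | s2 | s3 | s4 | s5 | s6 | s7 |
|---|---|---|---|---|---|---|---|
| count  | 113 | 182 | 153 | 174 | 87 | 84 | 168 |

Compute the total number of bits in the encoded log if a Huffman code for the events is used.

2698

Merge the two smallest weights repeatedly:
merge s6(84) and s5(87): 171
merge s1(113) and s3(153): 266
merge s7(168) and 171: 339
merge s4(174) and s2(182): 356
merge 266 and 339: 605
merge 356 and 605: 961
Each symbol's bit-cost is frequency × depth; summing gives 2698 bits (equivalently 171 + 266 + 339 + 356 + 605 + 961).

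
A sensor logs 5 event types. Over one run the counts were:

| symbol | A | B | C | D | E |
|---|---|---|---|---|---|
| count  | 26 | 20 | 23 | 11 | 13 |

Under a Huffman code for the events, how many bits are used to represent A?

Repeatedly merge the two smallest:
combine D(11), E(13) → 24
combine B(20), C(23) → 43
combine 24, A(26) → 50
combine 43, 50 → 93
The subtree containing A is merged 2 times, so code length = 2.

2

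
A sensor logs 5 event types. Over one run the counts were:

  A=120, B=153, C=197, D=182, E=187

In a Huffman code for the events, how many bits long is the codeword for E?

2

Huffman merges, smallest pair first:
combine A(120), B(153) → 273
combine D(182), E(187) → 369
combine C(197), 273 → 470
combine 369, 470 → 839
E sits 2 levels below the root, so its codeword is 2 bits.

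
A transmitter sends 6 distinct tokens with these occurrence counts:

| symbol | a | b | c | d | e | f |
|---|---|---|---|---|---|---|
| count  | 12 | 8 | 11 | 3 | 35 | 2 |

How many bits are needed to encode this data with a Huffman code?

Greedily combine the two least-frequent nodes:
merge f(2) and d(3): 5
merge 5 and b(8): 13
merge c(11) and a(12): 23
merge 13 and 23: 36
merge e(35) and 36: 71
Total encoded bits = sum of merged weights = 5 + 13 + 23 + 36 + 71 = 148.

148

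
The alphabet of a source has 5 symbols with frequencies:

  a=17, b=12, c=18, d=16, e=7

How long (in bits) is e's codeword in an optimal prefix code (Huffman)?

3

Repeatedly merge the two smallest:
merge e(7) and b(12): 19
merge d(16) and a(17): 33
merge c(18) and 19: 37
merge 33 and 37: 70
The subtree containing e is merged 3 times, so code length = 3.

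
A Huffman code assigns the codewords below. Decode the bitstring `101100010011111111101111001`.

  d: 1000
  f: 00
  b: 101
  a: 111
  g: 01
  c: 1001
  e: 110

bdcaaeac

Read left to right; each codeword is recognised as soon as it completes (prefix code):
  101→b | 1000→d | 1001→c | 111→a | 111→a | 110→e | 111→a | 1001→c
Decoded message: bdcaaeac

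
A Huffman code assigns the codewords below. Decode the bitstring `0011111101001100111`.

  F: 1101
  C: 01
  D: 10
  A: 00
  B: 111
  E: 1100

Read left to right; each codeword is recognised as soon as it completes (prefix code):
  00→A | 111→B | 111→B | 01→C | 00→A | 1100→E | 111→B
Decoded message: ABBCAEB

ABBCAEB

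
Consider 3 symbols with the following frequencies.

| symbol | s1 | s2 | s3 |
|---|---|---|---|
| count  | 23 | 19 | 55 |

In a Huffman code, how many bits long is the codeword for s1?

Build the tree from the bottom:
s2(19) + s1(23) → 42
42 + s3(55) → 97
s1's leaf is at depth 2, giving a 2-bit codeword.

2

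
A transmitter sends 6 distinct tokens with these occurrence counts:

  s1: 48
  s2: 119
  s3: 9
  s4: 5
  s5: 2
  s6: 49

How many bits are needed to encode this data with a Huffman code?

432

Merge the two smallest weights repeatedly:
s5(2) + s4(5) → 7
7 + s3(9) → 16
16 + s1(48) → 64
s6(49) + 64 → 113
113 + s2(119) → 232
The encoded length is the sum of every internal node's weight: 7 + 16 + 64 + 113 + 232 = 432 bits.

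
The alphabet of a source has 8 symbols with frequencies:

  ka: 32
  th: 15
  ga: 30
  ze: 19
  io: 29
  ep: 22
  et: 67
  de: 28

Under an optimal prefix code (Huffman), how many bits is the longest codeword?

Merge the two lowest-weight nodes at each step:
th(15) + ze(19) → 34
ep(22) + de(28) → 50
io(29) + ga(30) → 59
ka(32) + 34 → 66
50 + 59 → 109
66 + et(67) → 133
109 + 133 → 242
The first pair merged (th, ze) ends up deepest, at depth 4.

4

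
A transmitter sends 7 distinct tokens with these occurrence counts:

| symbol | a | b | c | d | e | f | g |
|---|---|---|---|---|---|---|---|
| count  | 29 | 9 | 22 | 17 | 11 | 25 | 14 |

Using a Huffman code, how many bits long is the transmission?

Greedily combine the two least-frequent nodes:
combine b(9), e(11) → 20
combine g(14), d(17) → 31
combine 20, c(22) → 42
combine f(25), a(29) → 54
combine 31, 42 → 73
combine 54, 73 → 127
Total encoded bits = sum of merged weights = 20 + 31 + 42 + 54 + 73 + 127 = 347.

347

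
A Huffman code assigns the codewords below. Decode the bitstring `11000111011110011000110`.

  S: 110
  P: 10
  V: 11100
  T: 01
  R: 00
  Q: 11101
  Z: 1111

Read left to right; each codeword is recognised as soon as it completes (prefix code):
  110→S | 00→R | 11101→Q | 11100→V | 110→S | 00→R | 110→S
Decoded message: SRQVSRS

SRQVSRS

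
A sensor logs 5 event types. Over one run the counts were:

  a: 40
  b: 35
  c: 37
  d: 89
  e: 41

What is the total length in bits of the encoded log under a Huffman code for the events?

Merge the two smallest weights repeatedly:
merge b(35) and c(37): 72
merge a(40) and e(41): 81
merge 72 and 81: 153
merge d(89) and 153: 242
Total encoded bits = sum of merged weights = 72 + 81 + 153 + 242 = 548.

548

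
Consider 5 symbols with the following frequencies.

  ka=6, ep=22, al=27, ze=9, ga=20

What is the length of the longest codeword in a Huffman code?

Merge the two lowest-weight nodes at each step:
merge ka(6) and ze(9): 15
merge 15 and ga(20): 35
merge ep(22) and al(27): 49
merge 35 and 49: 84
Maximum depth reached is 3.

3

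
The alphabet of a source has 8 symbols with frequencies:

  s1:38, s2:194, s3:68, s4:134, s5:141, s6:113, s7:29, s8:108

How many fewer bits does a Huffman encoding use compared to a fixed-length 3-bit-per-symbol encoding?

133

Fixed-length: 3 bits × 825 symbols = 2475 bits.
Huffman merges:
combine s7(29), s1(38) → 67
combine 67, s3(68) → 135
combine s8(108), s6(113) → 221
combine s4(134), 135 → 269
combine s5(141), s2(194) → 335
combine 221, 269 → 490
combine 335, 490 → 825
Huffman total = 67 + 135 + 221 + 269 + 335 + 490 + 825 = 2342 bits.
Saving = 2475 − 2342 = 133 bits.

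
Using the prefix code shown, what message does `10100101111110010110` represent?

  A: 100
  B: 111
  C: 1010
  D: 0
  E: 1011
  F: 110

Read left to right; each codeword is recognised as soon as it completes (prefix code):
  1010→C | 0→D | 1011→E | 111→B | 100→A | 1011→E | 0→D
Decoded message: CDEBAED

CDEBAED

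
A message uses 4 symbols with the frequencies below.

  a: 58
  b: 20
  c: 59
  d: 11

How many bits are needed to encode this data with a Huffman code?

Build the Huffman tree bottom-up:
combine d(11), b(20) → 31
combine 31, a(58) → 89
combine c(59), 89 → 148
The encoded length is the sum of every internal node's weight: 31 + 89 + 148 = 268 bits.

268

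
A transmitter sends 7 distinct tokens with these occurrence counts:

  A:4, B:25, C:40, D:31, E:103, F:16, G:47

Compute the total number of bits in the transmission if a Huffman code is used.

657

Merge the two smallest weights repeatedly:
combine A(4), F(16) → 20
combine 20, B(25) → 45
combine D(31), C(40) → 71
combine 45, G(47) → 92
combine 71, 92 → 163
combine E(103), 163 → 266
Total encoded bits = sum of merged weights = 20 + 45 + 71 + 92 + 163 + 266 = 657.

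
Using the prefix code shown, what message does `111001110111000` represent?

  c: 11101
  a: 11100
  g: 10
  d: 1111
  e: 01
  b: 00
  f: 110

acfb

Read left to right; each codeword is recognised as soon as it completes (prefix code):
  11100→a | 11101→c | 110→f | 00→b
Decoded message: acfb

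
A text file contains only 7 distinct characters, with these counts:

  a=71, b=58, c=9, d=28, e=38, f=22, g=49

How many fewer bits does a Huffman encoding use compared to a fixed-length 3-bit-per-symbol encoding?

98

Fixed-length: 3 bits × 275 symbols = 825 bits.
Huffman merges:
merge c(9) and f(22): 31
merge d(28) and 31: 59
merge e(38) and g(49): 87
merge b(58) and 59: 117
merge a(71) and 87: 158
merge 117 and 158: 275
Huffman total = 31 + 59 + 87 + 117 + 158 + 275 = 727 bits.
Saving = 825 − 727 = 98 bits.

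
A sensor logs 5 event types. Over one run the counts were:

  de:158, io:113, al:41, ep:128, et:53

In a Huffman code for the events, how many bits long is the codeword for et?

3

Repeatedly merge the two smallest:
al(41) + et(53) → 94
94 + io(113) → 207
ep(128) + de(158) → 286
207 + 286 → 493
The subtree containing et is merged 3 times, so code length = 3.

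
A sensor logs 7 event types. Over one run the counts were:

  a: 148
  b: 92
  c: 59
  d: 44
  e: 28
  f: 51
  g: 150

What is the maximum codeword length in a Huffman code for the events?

Merge the two lowest-weight nodes at each step:
combine e(28), d(44) → 72
combine f(51), c(59) → 110
combine 72, b(92) → 164
combine 110, a(148) → 258
combine g(150), 164 → 314
combine 258, 314 → 572
The rarest symbols sit at the bottom; the longest codeword is 4 bits.

4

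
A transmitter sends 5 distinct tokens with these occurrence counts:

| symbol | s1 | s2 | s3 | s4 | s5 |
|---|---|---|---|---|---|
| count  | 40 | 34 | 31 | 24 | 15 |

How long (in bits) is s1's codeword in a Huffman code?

Huffman merges, smallest pair first:
s5(15) + s4(24) → 39
s3(31) + s2(34) → 65
39 + s1(40) → 79
65 + 79 → 144
The subtree containing s1 is merged 2 times, so code length = 2.

2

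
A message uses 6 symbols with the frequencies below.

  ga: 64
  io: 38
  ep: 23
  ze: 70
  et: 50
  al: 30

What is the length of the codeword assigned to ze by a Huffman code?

2

Huffman merges, smallest pair first:
merge ep(23) and al(30): 53
merge io(38) and et(50): 88
merge 53 and ga(64): 117
merge ze(70) and 88: 158
merge 117 and 158: 275
ze sits 2 levels below the root, so its codeword is 2 bits.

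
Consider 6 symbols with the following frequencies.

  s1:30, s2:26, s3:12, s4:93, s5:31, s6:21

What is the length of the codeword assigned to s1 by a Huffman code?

3

Build the tree from the bottom:
combine s3(12), s6(21) → 33
combine s2(26), s1(30) → 56
combine s5(31), 33 → 64
combine 56, 64 → 120
combine s4(93), 120 → 213
s1 sits 3 levels below the root, so its codeword is 3 bits.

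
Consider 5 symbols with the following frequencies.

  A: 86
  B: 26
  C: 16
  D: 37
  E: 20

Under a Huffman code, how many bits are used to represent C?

Repeatedly merge the two smallest:
C(16) + E(20) → 36
B(26) + 36 → 62
D(37) + 62 → 99
A(86) + 99 → 185
The subtree containing C is merged 4 times, so code length = 4.

4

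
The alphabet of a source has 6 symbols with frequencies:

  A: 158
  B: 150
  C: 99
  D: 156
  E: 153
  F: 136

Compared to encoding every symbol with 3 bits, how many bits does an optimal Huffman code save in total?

Fixed-length: 3 bits × 852 symbols = 2556 bits.
Huffman merges:
C(99) + F(136) → 235
B(150) + E(153) → 303
D(156) + A(158) → 314
235 + 303 → 538
314 + 538 → 852
Huffman total = 235 + 303 + 314 + 538 + 852 = 2242 bits.
Saving = 2556 − 2242 = 314 bits.

314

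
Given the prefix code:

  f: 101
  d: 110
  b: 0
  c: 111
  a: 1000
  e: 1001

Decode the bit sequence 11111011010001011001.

cddafe

Read left to right; each codeword is recognised as soon as it completes (prefix code):
  111→c | 110→d | 110→d | 1000→a | 101→f | 1001→e
Decoded message: cddafe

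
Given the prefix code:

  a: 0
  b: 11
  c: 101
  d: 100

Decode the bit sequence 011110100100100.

Read left to right; each codeword is recognised as soon as it completes (prefix code):
  0→a | 11→b | 11→b | 0→a | 100→d | 100→d | 100→d
Decoded message: abbaddd

abbaddd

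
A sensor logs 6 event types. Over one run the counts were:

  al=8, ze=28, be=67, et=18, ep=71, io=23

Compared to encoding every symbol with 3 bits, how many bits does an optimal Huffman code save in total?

140

Fixed-length: 3 bits × 215 symbols = 645 bits.
Huffman merges:
al(8) + et(18) → 26
io(23) + 26 → 49
ze(28) + 49 → 77
be(67) + ep(71) → 138
77 + 138 → 215
Huffman total = 26 + 49 + 77 + 138 + 215 = 505 bits.
Saving = 645 − 505 = 140 bits.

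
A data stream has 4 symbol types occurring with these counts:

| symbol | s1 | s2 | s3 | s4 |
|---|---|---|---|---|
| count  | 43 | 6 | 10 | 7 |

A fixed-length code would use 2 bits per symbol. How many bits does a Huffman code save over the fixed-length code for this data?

Fixed-length: 2 bits × 66 symbols = 132 bits.
Huffman merges:
combine s2(6), s4(7) → 13
combine s3(10), 13 → 23
combine 23, s1(43) → 66
Huffman total = 13 + 23 + 66 = 102 bits.
Saving = 132 − 102 = 30 bits.

30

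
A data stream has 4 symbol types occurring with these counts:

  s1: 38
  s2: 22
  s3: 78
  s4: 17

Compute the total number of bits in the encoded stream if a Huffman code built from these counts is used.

271

Build the Huffman tree bottom-up:
merge s4(17) and s2(22): 39
merge s1(38) and 39: 77
merge 77 and s3(78): 155
The encoded length is the sum of every internal node's weight: 39 + 77 + 155 = 271 bits.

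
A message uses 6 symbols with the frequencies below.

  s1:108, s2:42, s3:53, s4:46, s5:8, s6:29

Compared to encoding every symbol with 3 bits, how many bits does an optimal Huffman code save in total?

Fixed-length: 3 bits × 286 symbols = 858 bits.
Huffman merges:
s5(8) + s6(29) → 37
37 + s2(42) → 79
s4(46) + s3(53) → 99
79 + 99 → 178
s1(108) + 178 → 286
Huffman total = 37 + 79 + 99 + 178 + 286 = 679 bits.
Saving = 858 − 679 = 179 bits.

179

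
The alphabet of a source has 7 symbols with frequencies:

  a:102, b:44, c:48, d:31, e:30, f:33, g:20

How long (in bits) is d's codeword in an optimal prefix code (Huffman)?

3

Repeatedly merge the two smallest:
merge g(20) and e(30): 50
merge d(31) and f(33): 64
merge b(44) and c(48): 92
merge 50 and 64: 114
merge 92 and a(102): 194
merge 114 and 194: 308
d's leaf is at depth 3, giving a 3-bit codeword.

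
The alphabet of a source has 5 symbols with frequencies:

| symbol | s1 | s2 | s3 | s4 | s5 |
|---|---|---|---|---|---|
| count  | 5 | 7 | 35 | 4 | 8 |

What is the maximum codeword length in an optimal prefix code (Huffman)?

Merge the two lowest-weight nodes at each step:
merge s4(4) and s1(5): 9
merge s2(7) and s5(8): 15
merge 9 and 15: 24
merge 24 and s3(35): 59
The rarest symbols sit at the bottom; the longest codeword is 3 bits.

3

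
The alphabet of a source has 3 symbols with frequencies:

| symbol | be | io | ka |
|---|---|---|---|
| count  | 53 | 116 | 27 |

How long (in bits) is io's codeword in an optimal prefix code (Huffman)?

Repeatedly merge the two smallest:
combine ka(27), be(53) → 80
combine 80, io(116) → 196
io is a child of the root — depth 1, so its codeword is a single bit.

1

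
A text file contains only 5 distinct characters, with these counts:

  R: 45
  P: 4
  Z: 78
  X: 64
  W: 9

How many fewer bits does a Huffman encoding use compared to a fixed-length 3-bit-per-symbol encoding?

207

Fixed-length: 3 bits × 200 symbols = 600 bits.
Huffman merges:
merge P(4) and W(9): 13
merge 13 and R(45): 58
merge 58 and X(64): 122
merge Z(78) and 122: 200
Huffman total = 13 + 58 + 122 + 200 = 393 bits.
Saving = 600 − 393 = 207 bits.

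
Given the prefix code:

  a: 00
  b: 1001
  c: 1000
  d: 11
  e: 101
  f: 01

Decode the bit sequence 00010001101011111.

Read left to right; each codeword is recognised as soon as it completes (prefix code):
  00→a | 01→f | 00→a | 01→f | 101→e | 01→f | 11→d | 11→d
Decoded message: afafefdd

afafefdd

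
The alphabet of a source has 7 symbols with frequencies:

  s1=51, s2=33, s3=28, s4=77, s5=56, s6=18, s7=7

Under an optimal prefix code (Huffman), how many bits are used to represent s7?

Build the tree from the bottom:
merge s7(7) and s6(18): 25
merge 25 and s3(28): 53
merge s2(33) and s1(51): 84
merge 53 and s5(56): 109
merge s4(77) and 84: 161
merge 109 and 161: 270
s7 sits 4 levels below the root, so its codeword is 4 bits.

4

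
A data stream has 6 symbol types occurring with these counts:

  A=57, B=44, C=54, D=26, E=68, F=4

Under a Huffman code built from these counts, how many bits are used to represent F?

Build the tree from the bottom:
F(4) + D(26) → 30
30 + B(44) → 74
C(54) + A(57) → 111
E(68) + 74 → 142
111 + 142 → 253
F sits 4 levels below the root, so its codeword is 4 bits.

4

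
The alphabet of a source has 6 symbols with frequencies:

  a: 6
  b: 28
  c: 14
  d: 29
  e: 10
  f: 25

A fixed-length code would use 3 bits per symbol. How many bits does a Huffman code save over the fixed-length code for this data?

66

Fixed-length: 3 bits × 112 symbols = 336 bits.
Huffman merges:
a(6) + e(10) → 16
c(14) + 16 → 30
f(25) + b(28) → 53
d(29) + 30 → 59
53 + 59 → 112
Huffman total = 16 + 30 + 53 + 59 + 112 = 270 bits.
Saving = 336 − 270 = 66 bits.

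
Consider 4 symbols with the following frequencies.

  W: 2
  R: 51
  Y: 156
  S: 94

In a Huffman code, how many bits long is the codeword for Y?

Huffman merges, smallest pair first:
combine W(2), R(51) → 53
combine 53, S(94) → 147
combine 147, Y(156) → 303
Y sits one level below the root: a 1-bit codeword.

1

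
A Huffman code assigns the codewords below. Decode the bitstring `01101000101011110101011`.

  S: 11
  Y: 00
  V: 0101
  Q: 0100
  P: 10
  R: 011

Read left to right; each codeword is recognised as soon as it completes (prefix code):
  011→R | 0100→Q | 0101→V | 011→R | 11→S | 0101→V | 011→R
Decoded message: RQVRSVR

RQVRSVR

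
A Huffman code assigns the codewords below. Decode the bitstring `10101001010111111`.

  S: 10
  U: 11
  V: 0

Read left to right; each codeword is recognised as soon as it completes (prefix code):
  10→S | 10→S | 10→S | 0→V | 10→S | 10→S | 11→U | 11→U | 11→U
Decoded message: SSSVSSUUU

SSSVSSUUU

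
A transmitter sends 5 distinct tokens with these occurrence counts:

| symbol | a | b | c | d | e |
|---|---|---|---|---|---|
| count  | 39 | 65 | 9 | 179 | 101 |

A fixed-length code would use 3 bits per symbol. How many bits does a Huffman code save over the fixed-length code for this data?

411

Fixed-length: 3 bits × 393 symbols = 1179 bits.
Huffman merges:
merge c(9) and a(39): 48
merge 48 and b(65): 113
merge e(101) and 113: 214
merge d(179) and 214: 393
Huffman total = 48 + 113 + 214 + 393 = 768 bits.
Saving = 1179 − 768 = 411 bits.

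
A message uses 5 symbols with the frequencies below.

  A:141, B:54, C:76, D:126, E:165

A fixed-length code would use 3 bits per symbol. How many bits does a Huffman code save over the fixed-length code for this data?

Fixed-length: 3 bits × 562 symbols = 1686 bits.
Huffman merges:
combine B(54), C(76) → 130
combine D(126), 130 → 256
combine A(141), E(165) → 306
combine 256, 306 → 562
Huffman total = 130 + 256 + 306 + 562 = 1254 bits.
Saving = 1686 − 1254 = 432 bits.

432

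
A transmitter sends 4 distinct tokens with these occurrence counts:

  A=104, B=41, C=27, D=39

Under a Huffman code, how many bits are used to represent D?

3

Huffman merges, smallest pair first:
combine C(27), D(39) → 66
combine B(41), 66 → 107
combine A(104), 107 → 211
The subtree containing D is merged 3 times, so code length = 3.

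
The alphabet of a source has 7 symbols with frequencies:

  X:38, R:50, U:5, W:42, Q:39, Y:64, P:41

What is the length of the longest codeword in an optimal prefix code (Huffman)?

Merge the two lowest-weight nodes at each step:
merge U(5) and X(38): 43
merge Q(39) and P(41): 80
merge W(42) and 43: 85
merge R(50) and Y(64): 114
merge 80 and 85: 165
merge 114 and 165: 279
The first pair merged (U, X) ends up deepest, at depth 4.

4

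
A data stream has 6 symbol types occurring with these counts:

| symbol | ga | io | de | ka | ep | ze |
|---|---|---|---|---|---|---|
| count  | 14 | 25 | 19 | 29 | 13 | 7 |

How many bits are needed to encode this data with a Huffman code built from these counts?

267

Build the Huffman tree bottom-up:
combine ze(7), ep(13) → 20
combine ga(14), de(19) → 33
combine 20, io(25) → 45
combine ka(29), 33 → 62
combine 45, 62 → 107
Each symbol's bit-cost is frequency × depth; summing gives 267 bits (equivalently 20 + 33 + 45 + 62 + 107).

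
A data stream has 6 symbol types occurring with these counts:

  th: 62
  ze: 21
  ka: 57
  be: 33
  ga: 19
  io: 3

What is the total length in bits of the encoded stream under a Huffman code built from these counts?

Build the Huffman tree bottom-up:
combine io(3), ga(19) → 22
combine ze(21), 22 → 43
combine be(33), 43 → 76
combine ka(57), th(62) → 119
combine 76, 119 → 195
Total encoded bits = sum of merged weights = 22 + 43 + 76 + 119 + 195 = 455.

455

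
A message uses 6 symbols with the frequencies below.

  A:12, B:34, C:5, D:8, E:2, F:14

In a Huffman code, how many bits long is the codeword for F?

Build the tree from the bottom:
combine E(2), C(5) → 7
combine 7, D(8) → 15
combine A(12), F(14) → 26
combine 15, 26 → 41
combine B(34), 41 → 75
F sits 3 levels below the root, so its codeword is 3 bits.

3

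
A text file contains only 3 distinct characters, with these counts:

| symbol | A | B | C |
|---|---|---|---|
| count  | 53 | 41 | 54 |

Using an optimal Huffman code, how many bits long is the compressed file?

242

Build the Huffman tree bottom-up:
merge B(41) and A(53): 94
merge C(54) and 94: 148
Each symbol's bit-cost is frequency × depth; summing gives 242 bits (equivalently 94 + 148).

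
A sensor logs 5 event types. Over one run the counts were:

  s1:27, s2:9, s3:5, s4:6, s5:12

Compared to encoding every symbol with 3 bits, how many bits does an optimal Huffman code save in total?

55

Fixed-length: 3 bits × 59 symbols = 177 bits.
Huffman merges:
combine s3(5), s4(6) → 11
combine s2(9), 11 → 20
combine s5(12), 20 → 32
combine s1(27), 32 → 59
Huffman total = 11 + 20 + 32 + 59 = 122 bits.
Saving = 177 − 122 = 55 bits.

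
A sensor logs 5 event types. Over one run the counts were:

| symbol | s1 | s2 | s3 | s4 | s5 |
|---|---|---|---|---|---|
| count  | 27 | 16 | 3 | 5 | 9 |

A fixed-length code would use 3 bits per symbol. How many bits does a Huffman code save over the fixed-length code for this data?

62

Fixed-length: 3 bits × 60 symbols = 180 bits.
Huffman merges:
merge s3(3) and s4(5): 8
merge 8 and s5(9): 17
merge s2(16) and 17: 33
merge s1(27) and 33: 60
Huffman total = 8 + 17 + 33 + 60 = 118 bits.
Saving = 180 − 118 = 62 bits.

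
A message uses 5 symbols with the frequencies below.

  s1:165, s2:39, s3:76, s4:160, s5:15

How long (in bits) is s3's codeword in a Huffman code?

Repeatedly merge the two smallest:
combine s5(15), s2(39) → 54
combine 54, s3(76) → 130
combine 130, s4(160) → 290
combine s1(165), 290 → 455
s3 sits 3 levels below the root, so its codeword is 3 bits.

3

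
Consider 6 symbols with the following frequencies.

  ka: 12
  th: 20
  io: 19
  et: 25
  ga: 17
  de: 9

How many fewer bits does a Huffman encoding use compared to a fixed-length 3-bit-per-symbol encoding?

Fixed-length: 3 bits × 102 symbols = 306 bits.
Huffman merges:
de(9) + ka(12) → 21
ga(17) + io(19) → 36
th(20) + 21 → 41
et(25) + 36 → 61
41 + 61 → 102
Huffman total = 21 + 36 + 41 + 61 + 102 = 261 bits.
Saving = 306 − 261 = 45 bits.

45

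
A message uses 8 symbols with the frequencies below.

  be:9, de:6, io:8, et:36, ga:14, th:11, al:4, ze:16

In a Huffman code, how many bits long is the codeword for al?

4

Huffman merges, smallest pair first:
combine al(4), de(6) → 10
combine io(8), be(9) → 17
combine 10, th(11) → 21
combine ga(14), ze(16) → 30
combine 17, 21 → 38
combine 30, et(36) → 66
combine 38, 66 → 104
al's leaf is at depth 4, giving a 4-bit codeword.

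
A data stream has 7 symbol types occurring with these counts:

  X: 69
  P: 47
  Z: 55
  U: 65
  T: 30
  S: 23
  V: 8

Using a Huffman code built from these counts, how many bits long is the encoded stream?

Build the Huffman tree bottom-up:
combine V(8), S(23) → 31
combine T(30), 31 → 61
combine P(47), Z(55) → 102
combine 61, U(65) → 126
combine X(69), 102 → 171
combine 126, 171 → 297
The encoded length is the sum of every internal node's weight: 31 + 61 + 102 + 126 + 171 + 297 = 788 bits.

788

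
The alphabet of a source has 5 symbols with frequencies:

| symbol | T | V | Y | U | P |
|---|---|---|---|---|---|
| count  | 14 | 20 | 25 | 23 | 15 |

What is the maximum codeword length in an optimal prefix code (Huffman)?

Merge the two lowest-weight nodes at each step:
T(14) + P(15) → 29
V(20) + U(23) → 43
Y(25) + 29 → 54
43 + 54 → 97
The rarest symbols sit at the bottom; the longest codeword is 3 bits.

3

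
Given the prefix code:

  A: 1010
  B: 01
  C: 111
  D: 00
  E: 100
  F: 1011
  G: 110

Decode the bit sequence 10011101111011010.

ECBCBA

Read left to right; each codeword is recognised as soon as it completes (prefix code):
  100→E | 111→C | 01→B | 111→C | 01→B | 1010→A
Decoded message: ECBCBA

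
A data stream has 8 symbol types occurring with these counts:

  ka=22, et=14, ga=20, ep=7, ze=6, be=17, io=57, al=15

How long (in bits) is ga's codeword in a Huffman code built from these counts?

3

Build the tree from the bottom:
merge ze(6) and ep(7): 13
merge 13 and et(14): 27
merge al(15) and be(17): 32
merge ga(20) and ka(22): 42
merge 27 and 32: 59
merge 42 and io(57): 99
merge 59 and 99: 158
The subtree containing ga is merged 3 times, so code length = 3.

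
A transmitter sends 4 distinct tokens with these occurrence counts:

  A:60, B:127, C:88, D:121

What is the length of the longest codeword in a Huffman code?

Merge the two lowest-weight nodes at each step:
merge A(60) and C(88): 148
merge D(121) and B(127): 248
merge 148 and 248: 396
The rarest symbols sit at the bottom; the longest codeword is 2 bits.

2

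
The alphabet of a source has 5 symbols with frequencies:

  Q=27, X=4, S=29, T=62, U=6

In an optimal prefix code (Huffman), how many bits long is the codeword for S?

2

Build the tree from the bottom:
merge X(4) and U(6): 10
merge 10 and Q(27): 37
merge S(29) and 37: 66
merge T(62) and 66: 128
The subtree containing S is merged 2 times, so code length = 2.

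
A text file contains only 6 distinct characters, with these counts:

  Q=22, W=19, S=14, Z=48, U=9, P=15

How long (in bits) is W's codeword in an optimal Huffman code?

Huffman merges, smallest pair first:
U(9) + S(14) → 23
P(15) + W(19) → 34
Q(22) + 23 → 45
34 + 45 → 79
Z(48) + 79 → 127
W's leaf is at depth 3, giving a 3-bit codeword.

3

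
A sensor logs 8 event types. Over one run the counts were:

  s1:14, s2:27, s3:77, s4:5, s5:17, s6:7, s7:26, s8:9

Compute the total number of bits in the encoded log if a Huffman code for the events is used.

456

Greedily combine the two least-frequent nodes:
s4(5) + s6(7) → 12
s8(9) + 12 → 21
s1(14) + s5(17) → 31
21 + s7(26) → 47
s2(27) + 31 → 58
47 + 58 → 105
s3(77) + 105 → 182
The encoded length is the sum of every internal node's weight: 12 + 21 + 31 + 47 + 58 + 105 + 182 = 456 bits.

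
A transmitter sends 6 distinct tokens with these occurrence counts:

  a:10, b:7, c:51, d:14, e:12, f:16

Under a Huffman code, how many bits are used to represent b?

4

Huffman merges, smallest pair first:
combine b(7), a(10) → 17
combine e(12), d(14) → 26
combine f(16), 17 → 33
combine 26, 33 → 59
combine c(51), 59 → 110
b sits 4 levels below the root, so its codeword is 4 bits.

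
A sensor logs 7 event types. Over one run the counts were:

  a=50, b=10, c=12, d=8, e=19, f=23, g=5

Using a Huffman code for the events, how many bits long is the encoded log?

Merge the two smallest weights repeatedly:
merge g(5) and d(8): 13
merge b(10) and c(12): 22
merge 13 and e(19): 32
merge 22 and f(23): 45
merge 32 and 45: 77
merge a(50) and 77: 127
Total encoded bits = sum of merged weights = 13 + 22 + 32 + 45 + 77 + 127 = 316.

316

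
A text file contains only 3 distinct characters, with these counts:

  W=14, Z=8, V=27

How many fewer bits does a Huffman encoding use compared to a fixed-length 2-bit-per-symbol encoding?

27

Fixed-length: 2 bits × 49 symbols = 98 bits.
Huffman merges:
Z(8) + W(14) → 22
22 + V(27) → 49
Huffman total = 22 + 49 = 71 bits.
Saving = 98 − 71 = 27 bits.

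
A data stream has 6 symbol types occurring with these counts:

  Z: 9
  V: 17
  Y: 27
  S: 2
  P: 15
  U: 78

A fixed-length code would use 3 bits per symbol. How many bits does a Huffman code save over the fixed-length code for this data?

146

Fixed-length: 3 bits × 148 symbols = 444 bits.
Huffman merges:
S(2) + Z(9) → 11
11 + P(15) → 26
V(17) + 26 → 43
Y(27) + 43 → 70
70 + U(78) → 148
Huffman total = 11 + 26 + 43 + 70 + 148 = 298 bits.
Saving = 444 − 298 = 146 bits.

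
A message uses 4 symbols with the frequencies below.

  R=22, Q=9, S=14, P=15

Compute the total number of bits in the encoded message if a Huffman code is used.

Merge the two smallest weights repeatedly:
Q(9) + S(14) → 23
P(15) + R(22) → 37
23 + 37 → 60
Total encoded bits = sum of merged weights = 23 + 37 + 60 = 120.

120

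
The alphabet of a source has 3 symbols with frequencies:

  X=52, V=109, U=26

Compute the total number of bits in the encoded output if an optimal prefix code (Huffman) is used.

Greedily combine the two least-frequent nodes:
combine U(26), X(52) → 78
combine 78, V(109) → 187
The encoded length is the sum of every internal node's weight: 78 + 187 = 265 bits.

265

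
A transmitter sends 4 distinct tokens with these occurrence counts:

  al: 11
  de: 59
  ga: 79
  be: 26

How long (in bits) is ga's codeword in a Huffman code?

1

Repeatedly merge the two smallest:
combine al(11), be(26) → 37
combine 37, de(59) → 96
combine ga(79), 96 → 175
ga is a child of the root — depth 1, so its codeword is a single bit.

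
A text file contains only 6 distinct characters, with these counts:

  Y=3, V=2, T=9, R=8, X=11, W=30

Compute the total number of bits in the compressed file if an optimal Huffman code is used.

Merge the two smallest weights repeatedly:
combine V(2), Y(3) → 5
combine 5, R(8) → 13
combine T(9), X(11) → 20
combine 13, 20 → 33
combine W(30), 33 → 63
Total encoded bits = sum of merged weights = 5 + 13 + 20 + 33 + 63 = 134.

134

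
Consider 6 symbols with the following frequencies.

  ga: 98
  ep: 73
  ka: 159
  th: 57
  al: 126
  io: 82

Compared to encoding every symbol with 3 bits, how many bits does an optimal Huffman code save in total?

Fixed-length: 3 bits × 595 symbols = 1785 bits.
Huffman merges:
th(57) + ep(73) → 130
io(82) + ga(98) → 180
al(126) + 130 → 256
ka(159) + 180 → 339
256 + 339 → 595
Huffman total = 130 + 180 + 256 + 339 + 595 = 1500 bits.
Saving = 1785 − 1500 = 285 bits.

285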